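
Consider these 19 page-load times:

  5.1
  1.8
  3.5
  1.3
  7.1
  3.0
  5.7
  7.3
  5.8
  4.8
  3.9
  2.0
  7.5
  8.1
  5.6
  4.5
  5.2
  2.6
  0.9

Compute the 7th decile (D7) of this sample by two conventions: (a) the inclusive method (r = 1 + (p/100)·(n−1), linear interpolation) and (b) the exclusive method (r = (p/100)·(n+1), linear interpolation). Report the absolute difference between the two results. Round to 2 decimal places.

Sorted: 0.9, 1.3, 1.8, 2.0, 2.6, 3.0, 3.5, 3.9, 4.5, 4.8, 5.1, 5.2, 5.6, 5.7, 5.8, 7.1, 7.3, 7.5, 8.1.
n = 19.
(a) r = 13.6; between ranks 13 (5.6) and 14 (5.7): 5.66.
(b) r = 14 → value at rank 14 = 5.7.
|5.66 − 5.7| = 0.04.

0.04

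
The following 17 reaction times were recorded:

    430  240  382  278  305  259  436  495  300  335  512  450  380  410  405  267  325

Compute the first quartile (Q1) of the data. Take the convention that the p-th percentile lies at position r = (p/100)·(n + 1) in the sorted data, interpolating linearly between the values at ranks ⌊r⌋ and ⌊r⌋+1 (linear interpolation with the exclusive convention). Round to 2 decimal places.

289.00

Sorted: 240, 259, 267, 278, 300, 305, 325, 335, 380, 382, 405, 410, 430, 436, 450, 495, 512.
n = 17.
r = (25/100)·(17 + 1) = 4.5.
Rank 4 is 278 and rank 5 is 300.
Interpolate: 278 + 0.5·(300 − 278) = 278 + 0.5·22 = 289.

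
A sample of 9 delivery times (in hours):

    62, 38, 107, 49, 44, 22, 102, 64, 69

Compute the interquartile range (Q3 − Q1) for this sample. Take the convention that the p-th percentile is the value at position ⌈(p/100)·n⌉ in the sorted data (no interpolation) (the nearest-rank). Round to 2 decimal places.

Sorted: 22, 38, 44, 49, 62, 64, 69, 102, 107.
n = 9.
P25: rank ⌈25/100·9⌉ = 3 → 44.
P75: rank ⌈75/100·9⌉ = 7 → 69.
Difference: 69 − 44 = 25.

25.00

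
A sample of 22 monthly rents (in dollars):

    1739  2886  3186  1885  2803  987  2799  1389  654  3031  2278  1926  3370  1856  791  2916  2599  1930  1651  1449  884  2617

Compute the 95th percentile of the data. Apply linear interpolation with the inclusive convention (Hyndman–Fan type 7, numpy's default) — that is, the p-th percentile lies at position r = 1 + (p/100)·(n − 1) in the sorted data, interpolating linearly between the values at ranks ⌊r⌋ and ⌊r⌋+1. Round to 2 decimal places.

Sorted: 654, 791, 884, 987, 1389, 1449, 1651, 1739, 1856, 1885, 1926, 1930, 2278, 2599, 2617, 2799, 2803, 2886, 2916, 3031, 3186, 3370.
n = 22.
r = 1 + (95/100)·(22 − 1) = 1 + 19.95 = 20.95.
Rank 20 is 3031 and rank 21 is 3186.
Interpolate: 3031 + 0.95·(3186 − 3031) = 3031 + 0.95·155 = 3178.25.

3178.25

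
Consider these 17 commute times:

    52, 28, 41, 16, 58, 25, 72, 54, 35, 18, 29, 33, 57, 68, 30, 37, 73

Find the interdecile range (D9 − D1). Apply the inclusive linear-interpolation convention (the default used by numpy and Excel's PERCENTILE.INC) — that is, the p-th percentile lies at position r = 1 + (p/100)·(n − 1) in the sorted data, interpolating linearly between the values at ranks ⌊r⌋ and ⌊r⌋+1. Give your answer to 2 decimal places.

Sorted: 16, 18, 25, 28, 29, 30, 33, 35, 37, 41, 52, 54, 57, 58, 68, 72, 73.
n = 17.
P10: r = 2.6; ranks 2–3 are 18, 25; interpolating gives 22.2.
P90: r = 15.4; ranks 15–16 are 68, 72; interpolating gives 69.6.
Difference: 69.6 − 22.2 = 47.4.

47.40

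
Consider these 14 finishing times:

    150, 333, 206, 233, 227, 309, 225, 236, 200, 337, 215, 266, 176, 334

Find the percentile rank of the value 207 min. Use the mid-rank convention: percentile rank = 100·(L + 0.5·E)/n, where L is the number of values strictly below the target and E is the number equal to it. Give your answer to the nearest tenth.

28.6

Sorted: 150, 176, 200, 206, 215, 225, 227, 233, 236, 266, 309, 333, 334, 337.
Count below 207: L = 4; count equal: E = 0; n = 14.
Percentile rank = 100·(4 + 0.5·0)/14 = 100·4/14 = 28.57.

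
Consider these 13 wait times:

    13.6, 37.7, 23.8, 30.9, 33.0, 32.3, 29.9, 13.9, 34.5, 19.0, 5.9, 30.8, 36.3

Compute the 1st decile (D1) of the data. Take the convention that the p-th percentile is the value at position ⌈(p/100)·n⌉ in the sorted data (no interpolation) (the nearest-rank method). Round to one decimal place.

Sorted: 5.9, 13.6, 13.9, 19.0, 23.8, 29.9, 30.8, 30.9, 32.3, 33.0, 34.5, 36.3, 37.7.
n = 13.
Position = ⌈10/100 · 13⌉ = ⌈1.3⌉ = 2.
The value at rank 2 is 13.6.

13.6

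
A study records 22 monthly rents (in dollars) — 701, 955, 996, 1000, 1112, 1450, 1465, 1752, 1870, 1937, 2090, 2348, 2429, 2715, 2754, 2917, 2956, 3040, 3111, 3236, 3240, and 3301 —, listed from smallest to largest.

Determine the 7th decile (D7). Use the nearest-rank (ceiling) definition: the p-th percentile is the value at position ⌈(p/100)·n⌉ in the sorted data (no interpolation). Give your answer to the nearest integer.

2917

n = 22.
Position = ⌈70/100 · 22⌉ = ⌈15.4⌉ = 16.
The value at rank 16 is 2917.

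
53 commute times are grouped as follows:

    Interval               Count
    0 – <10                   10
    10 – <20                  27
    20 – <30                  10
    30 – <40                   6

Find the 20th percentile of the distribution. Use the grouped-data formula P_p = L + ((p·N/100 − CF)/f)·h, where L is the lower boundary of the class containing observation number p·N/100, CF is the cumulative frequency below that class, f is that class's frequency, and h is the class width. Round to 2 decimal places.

N = 53; target position k = 20/100 · 53 = 10.6.
Cumulative frequencies: 10, 37, 47, 53.
Observation 10.6 falls in the class 10 – <20.
L = 10, CF = 10, f = 27, h = 10.
P20 = 10 + ((10.6 − 10)/27)·10 = 10 + 0.222222 = 10.2222.

10.22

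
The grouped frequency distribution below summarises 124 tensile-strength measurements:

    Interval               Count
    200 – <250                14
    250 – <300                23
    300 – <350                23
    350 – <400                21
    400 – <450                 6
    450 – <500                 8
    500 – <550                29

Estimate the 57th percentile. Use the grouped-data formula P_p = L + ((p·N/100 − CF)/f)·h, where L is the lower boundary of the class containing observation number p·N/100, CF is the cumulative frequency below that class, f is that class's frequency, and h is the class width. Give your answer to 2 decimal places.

375.43

N = 124; target position k = 57/100 · 124 = 70.68.
Cumulative frequencies: 14, 37, 60, 81, 87, 95, 124.
Observation 70.68 falls in the class 350 – <400.
L = 350, CF = 60, f = 21, h = 50.
P57 = 350 + ((70.68 − 60)/21)·50 = 350 + 25.4286 = 375.429.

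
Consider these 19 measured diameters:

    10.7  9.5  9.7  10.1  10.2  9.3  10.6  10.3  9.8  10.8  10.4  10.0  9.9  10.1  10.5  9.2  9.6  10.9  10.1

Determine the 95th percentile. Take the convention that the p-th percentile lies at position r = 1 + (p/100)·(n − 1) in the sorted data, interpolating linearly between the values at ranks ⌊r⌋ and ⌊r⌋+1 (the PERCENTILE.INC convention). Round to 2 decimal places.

10.81

Sorted: 9.2, 9.3, 9.5, 9.6, 9.7, 9.8, 9.9, 10.0, 10.1, 10.1, 10.1, 10.2, 10.3, 10.4, 10.5, 10.6, 10.7, 10.8, 10.9.
n = 19.
r = 1 + (95/100)·(19 − 1) = 1 + 17.1 = 18.1.
Rank 18 is 10.8 and rank 19 is 10.9.
Interpolate: 10.8 + 0.1·(10.9 − 10.8) = 10.8 + 0.1·0.1 = 10.81.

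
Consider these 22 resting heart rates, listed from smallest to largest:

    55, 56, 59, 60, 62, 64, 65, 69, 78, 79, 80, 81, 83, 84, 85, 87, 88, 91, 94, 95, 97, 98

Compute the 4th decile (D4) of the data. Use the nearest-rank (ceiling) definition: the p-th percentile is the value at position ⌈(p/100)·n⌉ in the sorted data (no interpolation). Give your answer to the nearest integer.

78

n = 22.
Position = ⌈40/100 · 22⌉ = ⌈8.8⌉ = 9.
The value at rank 9 is 78.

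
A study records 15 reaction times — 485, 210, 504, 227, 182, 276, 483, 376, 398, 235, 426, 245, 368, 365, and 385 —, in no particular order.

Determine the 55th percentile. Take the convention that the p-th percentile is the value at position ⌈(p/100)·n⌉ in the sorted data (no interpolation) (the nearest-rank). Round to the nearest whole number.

Sorted: 182, 210, 227, 235, 245, 276, 365, 368, 376, 385, 398, 426, 483, 485, 504.
n = 15.
Position = ⌈55/100 · 15⌉ = ⌈8.25⌉ = 9.
The value at rank 9 is 376.

376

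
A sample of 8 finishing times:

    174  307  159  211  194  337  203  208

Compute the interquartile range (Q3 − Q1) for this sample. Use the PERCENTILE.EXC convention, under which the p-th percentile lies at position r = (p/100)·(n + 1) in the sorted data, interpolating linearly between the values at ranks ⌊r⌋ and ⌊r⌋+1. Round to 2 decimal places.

Sorted: 159, 174, 194, 203, 208, 211, 307, 337.
n = 8.
P25: r = 2.25; ranks 2–3 are 174, 194; interpolating gives 179.
P75: r = 6.75; ranks 6–7 are 211, 307; interpolating gives 283.
Difference: 283 − 179 = 104.

104.00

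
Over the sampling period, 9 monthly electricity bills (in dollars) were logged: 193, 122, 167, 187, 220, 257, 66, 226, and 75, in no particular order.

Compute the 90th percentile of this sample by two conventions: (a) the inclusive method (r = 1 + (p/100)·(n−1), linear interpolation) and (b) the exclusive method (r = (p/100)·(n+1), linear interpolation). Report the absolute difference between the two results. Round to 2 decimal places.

24.80

Sorted: 66, 75, 122, 167, 187, 193, 220, 226, 257.
n = 9.
(a) r = 8.2; between ranks 8 (226) and 9 (257): 232.2.
(b) r = 9 → value at rank 9 = 257.
|232.2 − 257| = 24.8.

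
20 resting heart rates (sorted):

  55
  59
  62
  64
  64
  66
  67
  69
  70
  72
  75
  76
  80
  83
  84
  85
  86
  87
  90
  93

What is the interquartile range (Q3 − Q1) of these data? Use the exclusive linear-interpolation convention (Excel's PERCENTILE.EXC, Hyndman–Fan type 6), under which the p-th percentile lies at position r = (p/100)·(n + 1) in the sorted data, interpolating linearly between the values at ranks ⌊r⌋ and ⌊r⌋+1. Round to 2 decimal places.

20.25

n = 20.
P25: r = 5.25; ranks 5–6 are 64, 66; interpolating gives 64.5.
P75: r = 15.75; ranks 15–16 are 84, 85; interpolating gives 84.75.
Difference: 84.75 − 64.5 = 20.25.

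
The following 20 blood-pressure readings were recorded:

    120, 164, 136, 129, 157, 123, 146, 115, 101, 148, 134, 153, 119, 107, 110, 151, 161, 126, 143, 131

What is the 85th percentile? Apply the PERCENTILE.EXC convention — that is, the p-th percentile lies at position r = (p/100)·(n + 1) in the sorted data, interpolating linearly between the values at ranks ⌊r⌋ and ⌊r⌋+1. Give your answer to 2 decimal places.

Sorted: 101, 107, 110, 115, 119, 120, 123, 126, 129, 131, 134, 136, 143, 146, 148, 151, 153, 157, 161, 164.
n = 20.
r = (85/100)·(20 + 1) = 17.85.
Rank 17 is 153 and rank 18 is 157.
Interpolate: 153 + 0.85·(157 − 153) = 153 + 0.85·4 = 156.4.

156.40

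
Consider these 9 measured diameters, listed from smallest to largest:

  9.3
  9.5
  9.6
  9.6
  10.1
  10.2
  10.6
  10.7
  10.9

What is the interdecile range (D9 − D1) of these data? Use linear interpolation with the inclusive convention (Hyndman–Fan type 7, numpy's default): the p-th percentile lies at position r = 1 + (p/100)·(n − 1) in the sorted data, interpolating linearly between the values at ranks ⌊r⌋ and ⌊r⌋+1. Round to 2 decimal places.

1.28

n = 9.
P10: r = 1.8; ranks 1–2 are 9.3, 9.5; interpolating gives 9.46.
P90: r = 8.2; ranks 8–9 are 10.7, 10.9; interpolating gives 10.74.
Difference: 10.74 − 9.46 = 1.28.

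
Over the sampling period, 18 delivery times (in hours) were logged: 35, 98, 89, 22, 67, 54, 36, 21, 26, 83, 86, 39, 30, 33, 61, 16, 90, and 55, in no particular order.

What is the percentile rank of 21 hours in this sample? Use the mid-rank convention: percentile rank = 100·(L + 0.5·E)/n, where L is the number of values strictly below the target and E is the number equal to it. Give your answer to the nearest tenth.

8.3

Sorted: 16, 21, 22, 26, 30, 33, 35, 36, 39, 54, 55, 61, 67, 83, 86, 89, 90, 98.
Count below 21: L = 1; count equal: E = 1; n = 18.
Percentile rank = 100·(1 + 0.5·1)/18 = 100·1.5/18 = 8.333.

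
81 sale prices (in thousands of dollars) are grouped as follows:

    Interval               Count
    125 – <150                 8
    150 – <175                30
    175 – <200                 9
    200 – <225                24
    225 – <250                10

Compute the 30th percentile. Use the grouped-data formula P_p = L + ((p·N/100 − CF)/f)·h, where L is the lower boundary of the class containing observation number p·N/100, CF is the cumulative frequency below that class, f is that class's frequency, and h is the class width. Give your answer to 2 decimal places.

163.58

N = 81; target position k = 30/100 · 81 = 24.3.
Cumulative frequencies: 8, 38, 47, 71, 81.
Observation 24.3 falls in the class 150 – <175.
L = 150, CF = 8, f = 30, h = 25.
P30 = 150 + ((24.3 − 8)/30)·25 = 150 + 13.5833 = 163.583.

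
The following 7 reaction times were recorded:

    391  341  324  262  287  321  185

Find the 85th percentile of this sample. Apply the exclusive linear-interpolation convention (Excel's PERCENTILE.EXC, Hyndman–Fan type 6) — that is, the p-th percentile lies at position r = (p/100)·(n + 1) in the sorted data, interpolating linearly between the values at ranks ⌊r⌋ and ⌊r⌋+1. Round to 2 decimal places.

381.00

Sorted: 185, 262, 287, 321, 324, 341, 391.
n = 7.
r = (85/100)·(7 + 1) = 6.8.
Rank 6 is 341 and rank 7 is 391.
Interpolate: 341 + 0.8·(391 − 341) = 341 + 0.8·50 = 381.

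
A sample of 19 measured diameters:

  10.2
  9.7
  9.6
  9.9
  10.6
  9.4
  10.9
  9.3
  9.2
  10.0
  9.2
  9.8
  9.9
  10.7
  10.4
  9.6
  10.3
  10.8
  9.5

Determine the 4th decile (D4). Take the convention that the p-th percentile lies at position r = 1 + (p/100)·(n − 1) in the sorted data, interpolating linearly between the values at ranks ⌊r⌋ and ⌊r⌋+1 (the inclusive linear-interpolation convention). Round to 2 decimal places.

9.72

Sorted: 9.2, 9.2, 9.3, 9.4, 9.5, 9.6, 9.6, 9.7, 9.8, 9.9, 9.9, 10.0, 10.2, 10.3, 10.4, 10.6, 10.7, 10.8, 10.9.
n = 19.
r = 1 + (40/100)·(19 − 1) = 1 + 7.2 = 8.2.
Rank 8 is 9.7 and rank 9 is 9.8.
Interpolate: 9.7 + 0.2·(9.8 − 9.7) = 9.7 + 0.2·0.1 = 9.72.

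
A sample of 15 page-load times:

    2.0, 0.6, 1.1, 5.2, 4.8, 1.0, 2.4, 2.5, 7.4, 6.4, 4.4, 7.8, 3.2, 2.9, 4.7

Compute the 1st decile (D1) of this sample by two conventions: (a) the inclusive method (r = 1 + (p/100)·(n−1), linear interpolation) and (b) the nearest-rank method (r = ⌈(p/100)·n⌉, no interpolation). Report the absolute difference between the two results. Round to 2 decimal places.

0.04

Sorted: 0.6, 1.0, 1.1, 2.0, 2.4, 2.5, 2.9, 3.2, 4.4, 4.7, 4.8, 5.2, 6.4, 7.4, 7.8.
n = 15.
(a) r = 2.4; between ranks 2 (1.0) and 3 (1.1): 1.04.
(b) the nearest-rank method: rank 2 → 1.
|1.04 − 1| = 0.04.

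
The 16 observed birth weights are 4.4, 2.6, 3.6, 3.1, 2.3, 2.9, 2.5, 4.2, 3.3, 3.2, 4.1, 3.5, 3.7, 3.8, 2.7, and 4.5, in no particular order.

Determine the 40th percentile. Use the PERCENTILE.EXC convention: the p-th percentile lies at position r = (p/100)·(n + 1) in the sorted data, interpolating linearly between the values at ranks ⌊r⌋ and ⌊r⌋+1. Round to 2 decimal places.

Sorted: 2.3, 2.5, 2.6, 2.7, 2.9, 3.1, 3.2, 3.3, 3.5, 3.6, 3.7, 3.8, 4.1, 4.2, 4.4, 4.5.
n = 16.
r = (40/100)·(16 + 1) = 6.8.
Rank 6 is 3.1 and rank 7 is 3.2.
Interpolate: 3.1 + 0.8·(3.2 − 3.1) = 3.1 + 0.8·0.1 = 3.18.

3.18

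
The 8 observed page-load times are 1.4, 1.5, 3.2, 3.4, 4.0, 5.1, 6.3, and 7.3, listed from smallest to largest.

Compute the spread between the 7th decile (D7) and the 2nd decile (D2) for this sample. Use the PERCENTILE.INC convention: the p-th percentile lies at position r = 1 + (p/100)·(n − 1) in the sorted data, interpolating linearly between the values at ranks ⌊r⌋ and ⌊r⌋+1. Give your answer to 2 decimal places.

2.81

n = 8.
P20: r = 2.4; ranks 2–3 are 1.5, 3.2; interpolating gives 2.18.
P70: r = 5.9; ranks 5–6 are 4.0, 5.1; interpolating gives 4.99.
Difference: 4.99 − 2.18 = 2.81.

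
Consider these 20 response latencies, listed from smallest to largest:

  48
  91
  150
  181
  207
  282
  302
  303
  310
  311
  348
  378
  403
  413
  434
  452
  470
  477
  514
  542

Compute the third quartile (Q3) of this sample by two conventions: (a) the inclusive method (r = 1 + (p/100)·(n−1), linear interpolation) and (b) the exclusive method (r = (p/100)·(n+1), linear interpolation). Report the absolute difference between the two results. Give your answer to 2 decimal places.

9.00

n = 20.
(a) r = 15.25; between ranks 15 (434) and 16 (452): 438.5.
(b) r = 15.75; between ranks 15 (434) and 16 (452): 447.5.
|438.5 − 447.5| = 9.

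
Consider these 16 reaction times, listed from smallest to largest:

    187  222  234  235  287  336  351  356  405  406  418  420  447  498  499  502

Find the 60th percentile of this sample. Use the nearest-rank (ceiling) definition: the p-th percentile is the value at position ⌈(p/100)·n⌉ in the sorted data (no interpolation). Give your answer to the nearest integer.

406

n = 16.
Position = ⌈60/100 · 16⌉ = ⌈9.6⌉ = 10.
The value at rank 10 is 406.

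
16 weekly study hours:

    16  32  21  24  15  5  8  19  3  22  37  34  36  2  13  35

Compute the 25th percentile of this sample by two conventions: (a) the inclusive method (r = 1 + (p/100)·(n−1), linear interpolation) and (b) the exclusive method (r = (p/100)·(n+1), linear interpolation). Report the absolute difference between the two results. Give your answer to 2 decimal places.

2.50

Sorted: 2, 3, 5, 8, 13, 15, 16, 19, 21, 22, 24, 32, 34, 35, 36, 37.
n = 16.
(a) r = 4.75; between ranks 4 (8) and 5 (13): 11.75.
(b) r = 4.25; between ranks 4 (8) and 5 (13): 9.25.
|11.75 − 9.25| = 2.5.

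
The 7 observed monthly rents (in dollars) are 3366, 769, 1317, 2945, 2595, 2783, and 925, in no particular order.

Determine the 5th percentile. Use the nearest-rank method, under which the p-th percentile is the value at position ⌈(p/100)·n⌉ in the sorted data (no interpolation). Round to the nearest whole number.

769

Sorted: 769, 925, 1317, 2595, 2783, 2945, 3366.
n = 7.
Position = ⌈5/100 · 7⌉ = ⌈0.35⌉ = 1.
The value at rank 1 is 769.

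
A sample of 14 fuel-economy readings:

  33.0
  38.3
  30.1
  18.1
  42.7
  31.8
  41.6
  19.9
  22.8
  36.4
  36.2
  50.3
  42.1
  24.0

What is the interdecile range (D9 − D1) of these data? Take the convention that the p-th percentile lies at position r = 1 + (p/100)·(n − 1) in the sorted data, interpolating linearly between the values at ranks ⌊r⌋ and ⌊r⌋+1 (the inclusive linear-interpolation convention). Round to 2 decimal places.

21.75

Sorted: 18.1, 19.9, 22.8, 24.0, 30.1, 31.8, 33.0, 36.2, 36.4, 38.3, 41.6, 42.1, 42.7, 50.3.
n = 14.
P10: r = 2.3; ranks 2–3 are 19.9, 22.8; interpolating gives 20.77.
P90: r = 12.7; ranks 12–13 are 42.1, 42.7; interpolating gives 42.52.
Difference: 42.52 − 20.77 = 21.75.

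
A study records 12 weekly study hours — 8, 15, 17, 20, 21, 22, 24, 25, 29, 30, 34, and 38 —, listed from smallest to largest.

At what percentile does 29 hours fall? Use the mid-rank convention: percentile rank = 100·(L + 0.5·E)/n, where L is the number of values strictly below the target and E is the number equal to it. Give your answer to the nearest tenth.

Count below 29: L = 8; count equal: E = 1; n = 12.
Percentile rank = 100·(8 + 0.5·1)/12 = 100·8.5/12 = 70.83.

70.8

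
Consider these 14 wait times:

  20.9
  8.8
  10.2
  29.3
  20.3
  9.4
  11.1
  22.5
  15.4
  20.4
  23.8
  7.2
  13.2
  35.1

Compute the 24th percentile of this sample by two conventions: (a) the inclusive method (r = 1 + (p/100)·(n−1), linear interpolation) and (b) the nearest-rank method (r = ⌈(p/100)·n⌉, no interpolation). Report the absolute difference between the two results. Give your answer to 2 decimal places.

Sorted: 7.2, 8.8, 9.4, 10.2, 11.1, 13.2, 15.4, 20.3, 20.4, 20.9, 22.5, 23.8, 29.3, 35.1.
n = 14.
(a) r = 4.12; between ranks 4 (10.2) and 5 (11.1): 10.308.
(b) the nearest-rank method: rank 4 → 10.2.
|10.308 − 10.2| = 0.108.

0.11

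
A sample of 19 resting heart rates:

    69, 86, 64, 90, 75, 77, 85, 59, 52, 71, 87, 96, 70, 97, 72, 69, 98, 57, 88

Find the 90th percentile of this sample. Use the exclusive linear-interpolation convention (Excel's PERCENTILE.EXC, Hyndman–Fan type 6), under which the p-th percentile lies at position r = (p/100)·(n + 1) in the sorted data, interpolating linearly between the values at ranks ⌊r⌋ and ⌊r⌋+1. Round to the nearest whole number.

97

Sorted: 52, 57, 59, 64, 69, 69, 70, 71, 72, 75, 77, 85, 86, 87, 88, 90, 96, 97, 98.
n = 19.
r = (90/100)·(19 + 1) = 18.
r is an integer, so P90 is the value at rank 18: 97.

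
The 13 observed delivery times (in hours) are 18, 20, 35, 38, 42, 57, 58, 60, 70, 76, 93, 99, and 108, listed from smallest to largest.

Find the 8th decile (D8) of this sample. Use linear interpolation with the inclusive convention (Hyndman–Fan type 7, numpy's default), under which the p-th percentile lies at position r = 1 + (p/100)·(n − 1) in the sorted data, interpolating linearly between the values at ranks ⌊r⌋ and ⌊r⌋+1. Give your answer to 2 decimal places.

n = 13.
r = 1 + (80/100)·(13 − 1) = 1 + 9.6 = 10.6.
Rank 10 is 76 and rank 11 is 93.
Interpolate: 76 + 0.6·(93 − 76) = 76 + 0.6·17 = 86.2.

86.20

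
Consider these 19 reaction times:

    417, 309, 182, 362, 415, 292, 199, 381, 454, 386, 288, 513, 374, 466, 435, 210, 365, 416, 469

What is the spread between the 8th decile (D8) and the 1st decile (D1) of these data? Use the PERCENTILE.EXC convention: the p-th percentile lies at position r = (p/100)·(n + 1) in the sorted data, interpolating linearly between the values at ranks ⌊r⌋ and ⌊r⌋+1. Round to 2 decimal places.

Sorted: 182, 199, 210, 288, 292, 309, 362, 365, 374, 381, 386, 415, 416, 417, 435, 454, 466, 469, 513.
n = 19.
P10: r = 2 (integer) → 199.
P80: r = 16 (integer) → 454.
Difference: 454 − 199 = 255.

255.00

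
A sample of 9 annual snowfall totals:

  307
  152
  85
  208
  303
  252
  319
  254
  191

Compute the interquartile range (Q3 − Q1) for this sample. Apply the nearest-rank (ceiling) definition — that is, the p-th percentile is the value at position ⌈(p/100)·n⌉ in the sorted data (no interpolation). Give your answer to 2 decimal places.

Sorted: 85, 152, 191, 208, 252, 254, 303, 307, 319.
n = 9.
P25: rank ⌈25/100·9⌉ = 3 → 191.
P75: rank ⌈75/100·9⌉ = 7 → 303.
Difference: 303 − 191 = 112.

112.00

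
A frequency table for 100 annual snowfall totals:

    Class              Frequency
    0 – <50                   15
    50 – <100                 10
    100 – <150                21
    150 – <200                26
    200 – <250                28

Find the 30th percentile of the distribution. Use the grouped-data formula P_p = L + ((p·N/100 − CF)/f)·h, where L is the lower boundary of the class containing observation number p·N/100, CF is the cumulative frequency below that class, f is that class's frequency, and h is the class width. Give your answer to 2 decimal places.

111.90

N = 100; target position k = 30/100 · 100 = 30.
Cumulative frequencies: 15, 25, 46, 72, 100.
Observation 30 falls in the class 100 – <150.
L = 100, CF = 25, f = 21, h = 50.
P30 = 100 + ((30 − 25)/21)·50 = 100 + 11.9048 = 111.905.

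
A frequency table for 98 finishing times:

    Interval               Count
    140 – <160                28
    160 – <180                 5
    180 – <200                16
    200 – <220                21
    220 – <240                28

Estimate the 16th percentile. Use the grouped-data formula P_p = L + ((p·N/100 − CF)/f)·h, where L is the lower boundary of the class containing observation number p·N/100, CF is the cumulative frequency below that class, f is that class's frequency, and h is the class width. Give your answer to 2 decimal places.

N = 98; target position k = 16/100 · 98 = 15.68.
Cumulative frequencies: 28, 33, 49, 70, 98.
Observation 15.68 falls in the class 140 – <160.
L = 140, CF = 0, f = 28, h = 20.
P16 = 140 + ((15.68 − 0)/28)·20 = 140 + 11.2 = 151.2.

151.20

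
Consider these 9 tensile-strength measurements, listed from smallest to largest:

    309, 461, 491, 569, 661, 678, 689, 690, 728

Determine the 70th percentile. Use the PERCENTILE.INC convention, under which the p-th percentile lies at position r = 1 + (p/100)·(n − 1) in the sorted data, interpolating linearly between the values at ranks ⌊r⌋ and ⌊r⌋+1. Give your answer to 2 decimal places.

684.60

n = 9.
r = 1 + (70/100)·(9 − 1) = 1 + 5.6 = 6.6.
Rank 6 is 678 and rank 7 is 689.
Interpolate: 678 + 0.6·(689 − 678) = 678 + 0.6·11 = 684.6.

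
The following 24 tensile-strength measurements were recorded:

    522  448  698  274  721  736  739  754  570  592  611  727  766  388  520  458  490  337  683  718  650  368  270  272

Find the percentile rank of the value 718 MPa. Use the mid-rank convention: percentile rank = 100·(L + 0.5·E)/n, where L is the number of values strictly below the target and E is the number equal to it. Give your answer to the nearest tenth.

72.9

Sorted: 270, 272, 274, 337, 368, 388, 448, 458, 490, 520, 522, 570, 592, 611, 650, 683, 698, 718, 721, 727, 736, 739, 754, 766.
Count below 718: L = 17; count equal: E = 1; n = 24.
Percentile rank = 100·(17 + 0.5·1)/24 = 100·17.5/24 = 72.92.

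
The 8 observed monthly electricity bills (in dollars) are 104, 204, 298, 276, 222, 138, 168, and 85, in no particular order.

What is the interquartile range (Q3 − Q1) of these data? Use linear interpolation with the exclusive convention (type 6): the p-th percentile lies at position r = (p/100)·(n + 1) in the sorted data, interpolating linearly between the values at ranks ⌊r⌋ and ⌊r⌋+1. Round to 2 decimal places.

Sorted: 85, 104, 138, 168, 204, 222, 276, 298.
n = 8.
P25: r = 2.25; ranks 2–3 are 104, 138; interpolating gives 112.5.
P75: r = 6.75; ranks 6–7 are 222, 276; interpolating gives 262.5.
Difference: 262.5 − 112.5 = 150.

150.00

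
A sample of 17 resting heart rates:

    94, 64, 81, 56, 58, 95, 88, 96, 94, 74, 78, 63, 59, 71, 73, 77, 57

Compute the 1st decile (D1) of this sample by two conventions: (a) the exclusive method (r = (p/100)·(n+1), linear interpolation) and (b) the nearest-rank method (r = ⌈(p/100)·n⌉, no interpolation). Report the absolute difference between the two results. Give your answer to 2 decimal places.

0.20

Sorted: 56, 57, 58, 59, 63, 64, 71, 73, 74, 77, 78, 81, 88, 94, 94, 95, 96.
n = 17.
(a) r = 1.8; between ranks 1 (56) and 2 (57): 56.8.
(b) the nearest-rank method: rank 2 → 57.
|56.8 − 57| = 0.2.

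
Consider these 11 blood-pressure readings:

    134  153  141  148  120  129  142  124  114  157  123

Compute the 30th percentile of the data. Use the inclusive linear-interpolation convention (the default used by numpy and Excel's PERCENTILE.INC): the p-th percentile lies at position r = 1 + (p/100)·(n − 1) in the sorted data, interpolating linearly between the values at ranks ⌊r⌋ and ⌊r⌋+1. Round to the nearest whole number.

124

Sorted: 114, 120, 123, 124, 129, 134, 141, 142, 148, 153, 157.
n = 11.
r = 1 + (30/100)·(11 − 1) = 1 + 3 = 4.
r is an integer, so P30 is the value at rank 4: 124.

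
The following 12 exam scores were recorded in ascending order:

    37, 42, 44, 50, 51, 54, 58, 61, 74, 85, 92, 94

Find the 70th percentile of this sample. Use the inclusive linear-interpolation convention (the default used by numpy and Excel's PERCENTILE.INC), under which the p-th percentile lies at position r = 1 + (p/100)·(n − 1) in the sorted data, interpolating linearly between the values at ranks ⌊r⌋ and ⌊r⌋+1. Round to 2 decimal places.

n = 12.
r = 1 + (70/100)·(12 − 1) = 1 + 7.7 = 8.7.
Rank 8 is 61 and rank 9 is 74.
Interpolate: 61 + 0.7·(74 − 61) = 61 + 0.7·13 = 70.1.

70.10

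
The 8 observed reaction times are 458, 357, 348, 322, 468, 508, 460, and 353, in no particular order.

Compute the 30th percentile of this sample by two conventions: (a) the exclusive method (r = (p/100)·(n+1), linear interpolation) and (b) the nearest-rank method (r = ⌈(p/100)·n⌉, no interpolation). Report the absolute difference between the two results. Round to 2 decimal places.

Sorted: 322, 348, 353, 357, 458, 460, 468, 508.
n = 8.
(a) r = 2.7; between ranks 2 (348) and 3 (353): 351.5.
(b) the nearest-rank method: rank 3 → 353.
|351.5 − 353| = 1.5.

1.50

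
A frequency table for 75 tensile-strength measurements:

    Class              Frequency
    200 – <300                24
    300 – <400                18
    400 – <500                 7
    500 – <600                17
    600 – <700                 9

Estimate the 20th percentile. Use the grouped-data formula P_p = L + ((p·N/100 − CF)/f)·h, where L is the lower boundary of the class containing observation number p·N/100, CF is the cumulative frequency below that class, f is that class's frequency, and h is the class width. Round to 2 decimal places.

262.50

N = 75; target position k = 20/100 · 75 = 15.
Cumulative frequencies: 24, 42, 49, 66, 75.
Observation 15 falls in the class 200 – <300.
L = 200, CF = 0, f = 24, h = 100.
P20 = 200 + ((15 − 0)/24)·100 = 200 + 62.5 = 262.5.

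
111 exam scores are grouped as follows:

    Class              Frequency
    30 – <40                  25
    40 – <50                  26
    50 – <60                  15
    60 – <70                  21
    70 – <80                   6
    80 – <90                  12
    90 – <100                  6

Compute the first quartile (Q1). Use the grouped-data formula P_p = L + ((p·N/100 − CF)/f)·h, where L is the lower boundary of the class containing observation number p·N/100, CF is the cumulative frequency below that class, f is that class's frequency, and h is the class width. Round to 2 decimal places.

41.06

N = 111; target position k = 25/100 · 111 = 27.75.
Cumulative frequencies: 25, 51, 66, 87, 93, 105, 111.
Observation 27.75 falls in the class 40 – <50.
L = 40, CF = 25, f = 26, h = 10.
P25 = 40 + ((27.75 − 25)/26)·10 = 40 + 1.05769 = 41.0577.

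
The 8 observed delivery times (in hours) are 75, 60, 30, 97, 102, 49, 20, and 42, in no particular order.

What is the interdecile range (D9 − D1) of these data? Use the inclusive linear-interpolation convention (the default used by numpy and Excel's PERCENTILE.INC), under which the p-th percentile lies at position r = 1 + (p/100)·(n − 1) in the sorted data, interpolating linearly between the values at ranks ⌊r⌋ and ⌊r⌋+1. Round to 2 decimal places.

Sorted: 20, 30, 42, 49, 60, 75, 97, 102.
n = 8.
P10: r = 1.7; ranks 1–2 are 20, 30; interpolating gives 27.
P90: r = 7.3; ranks 7–8 are 97, 102; interpolating gives 98.5.
Difference: 98.5 − 27 = 71.5.

71.50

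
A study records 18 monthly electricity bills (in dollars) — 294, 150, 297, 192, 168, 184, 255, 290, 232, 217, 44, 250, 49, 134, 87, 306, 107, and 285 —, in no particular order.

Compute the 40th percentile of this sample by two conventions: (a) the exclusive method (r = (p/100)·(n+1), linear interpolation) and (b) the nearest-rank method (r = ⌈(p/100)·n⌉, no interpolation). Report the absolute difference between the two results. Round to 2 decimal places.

6.40

Sorted: 44, 49, 87, 107, 134, 150, 168, 184, 192, 217, 232, 250, 255, 285, 290, 294, 297, 306.
n = 18.
(a) r = 7.6; between ranks 7 (168) and 8 (184): 177.6.
(b) the nearest-rank method: rank 8 → 184.
|177.6 − 184| = 6.4.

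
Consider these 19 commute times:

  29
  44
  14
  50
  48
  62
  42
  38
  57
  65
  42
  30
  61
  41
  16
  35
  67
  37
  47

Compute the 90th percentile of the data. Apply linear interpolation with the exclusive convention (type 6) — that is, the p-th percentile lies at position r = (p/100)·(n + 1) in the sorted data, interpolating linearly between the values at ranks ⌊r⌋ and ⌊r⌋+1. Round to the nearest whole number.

Sorted: 14, 16, 29, 30, 35, 37, 38, 41, 42, 42, 44, 47, 48, 50, 57, 61, 62, 65, 67.
n = 19.
r = (90/100)·(19 + 1) = 18.
r is an integer, so P90 is the value at rank 18: 65.

65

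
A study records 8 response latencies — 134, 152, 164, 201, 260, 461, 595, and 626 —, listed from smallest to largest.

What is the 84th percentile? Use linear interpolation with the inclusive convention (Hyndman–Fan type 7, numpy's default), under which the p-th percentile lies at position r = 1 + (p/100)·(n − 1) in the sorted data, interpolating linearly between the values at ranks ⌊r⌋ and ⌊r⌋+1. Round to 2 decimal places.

n = 8.
r = 1 + (84/100)·(8 − 1) = 1 + 5.88 = 6.88.
Rank 6 is 461 and rank 7 is 595.
Interpolate: 461 + 0.88·(595 − 461) = 461 + 0.88·134 = 578.92.

578.92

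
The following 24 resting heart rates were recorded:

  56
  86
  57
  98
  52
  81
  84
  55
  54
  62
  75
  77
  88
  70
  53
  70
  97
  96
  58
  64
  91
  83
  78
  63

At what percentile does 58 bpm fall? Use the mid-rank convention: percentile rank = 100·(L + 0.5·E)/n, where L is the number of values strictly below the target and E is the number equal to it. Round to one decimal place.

Sorted: 52, 53, 54, 55, 56, 57, 58, 62, 63, 64, 70, 70, 75, 77, 78, 81, 83, 84, 86, 88, 91, 96, 97, 98.
Count below 58: L = 6; count equal: E = 1; n = 24.
Percentile rank = 100·(6 + 0.5·1)/24 = 100·6.5/24 = 27.08.

27.1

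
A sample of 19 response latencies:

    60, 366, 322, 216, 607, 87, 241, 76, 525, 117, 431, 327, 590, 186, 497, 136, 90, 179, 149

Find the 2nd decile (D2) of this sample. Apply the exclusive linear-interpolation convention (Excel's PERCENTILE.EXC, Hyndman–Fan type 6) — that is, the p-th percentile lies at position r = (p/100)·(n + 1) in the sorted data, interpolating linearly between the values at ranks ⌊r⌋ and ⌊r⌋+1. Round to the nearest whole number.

90

Sorted: 60, 76, 87, 90, 117, 136, 149, 179, 186, 216, 241, 322, 327, 366, 431, 497, 525, 590, 607.
n = 19.
r = (20/100)·(19 + 1) = 4.
r is an integer, so P20 is the value at rank 4: 90.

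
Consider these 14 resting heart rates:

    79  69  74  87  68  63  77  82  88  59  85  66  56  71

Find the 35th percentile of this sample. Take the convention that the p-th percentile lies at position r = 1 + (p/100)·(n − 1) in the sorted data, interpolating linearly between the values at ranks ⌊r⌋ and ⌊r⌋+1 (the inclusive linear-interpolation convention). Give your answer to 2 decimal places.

Sorted: 56, 59, 63, 66, 68, 69, 71, 74, 77, 79, 82, 85, 87, 88.
n = 14.
r = 1 + (35/100)·(14 − 1) = 1 + 4.55 = 5.55.
Rank 5 is 68 and rank 6 is 69.
Interpolate: 68 + 0.55·(69 − 68) = 68 + 0.55·1 = 68.55.

68.55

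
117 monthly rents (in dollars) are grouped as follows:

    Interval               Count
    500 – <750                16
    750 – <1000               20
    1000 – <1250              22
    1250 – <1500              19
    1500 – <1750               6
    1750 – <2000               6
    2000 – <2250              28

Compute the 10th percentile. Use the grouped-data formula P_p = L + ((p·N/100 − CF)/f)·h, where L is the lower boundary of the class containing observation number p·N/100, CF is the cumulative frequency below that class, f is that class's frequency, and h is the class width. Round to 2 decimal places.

682.81

N = 117; target position k = 10/100 · 117 = 11.7.
Cumulative frequencies: 16, 36, 58, 77, 83, 89, 117.
Observation 11.7 falls in the class 500 – <750.
L = 500, CF = 0, f = 16, h = 250.
P10 = 500 + ((11.7 − 0)/16)·250 = 500 + 182.812 = 682.812.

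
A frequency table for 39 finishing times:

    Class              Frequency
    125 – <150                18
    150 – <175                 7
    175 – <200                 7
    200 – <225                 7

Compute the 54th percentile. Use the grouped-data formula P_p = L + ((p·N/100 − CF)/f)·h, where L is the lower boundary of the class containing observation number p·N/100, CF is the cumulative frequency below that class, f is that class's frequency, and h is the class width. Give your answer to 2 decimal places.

N = 39; target position k = 54/100 · 39 = 21.06.
Cumulative frequencies: 18, 25, 32, 39.
Observation 21.06 falls in the class 150 – <175.
L = 150, CF = 18, f = 7, h = 25.
P54 = 150 + ((21.06 − 18)/7)·25 = 150 + 10.9286 = 160.929.

160.93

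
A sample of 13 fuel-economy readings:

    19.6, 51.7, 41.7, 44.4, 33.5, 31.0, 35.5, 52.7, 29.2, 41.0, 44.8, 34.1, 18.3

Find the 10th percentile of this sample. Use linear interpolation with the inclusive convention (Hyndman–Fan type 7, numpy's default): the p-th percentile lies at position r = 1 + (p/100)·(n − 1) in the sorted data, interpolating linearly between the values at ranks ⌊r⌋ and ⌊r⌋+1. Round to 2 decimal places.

21.52

Sorted: 18.3, 19.6, 29.2, 31.0, 33.5, 34.1, 35.5, 41.0, 41.7, 44.4, 44.8, 51.7, 52.7.
n = 13.
r = 1 + (10/100)·(13 − 1) = 1 + 1.2 = 2.2.
Rank 2 is 19.6 and rank 3 is 29.2.
Interpolate: 19.6 + 0.2·(29.2 − 19.6) = 19.6 + 0.2·9.6 = 21.52.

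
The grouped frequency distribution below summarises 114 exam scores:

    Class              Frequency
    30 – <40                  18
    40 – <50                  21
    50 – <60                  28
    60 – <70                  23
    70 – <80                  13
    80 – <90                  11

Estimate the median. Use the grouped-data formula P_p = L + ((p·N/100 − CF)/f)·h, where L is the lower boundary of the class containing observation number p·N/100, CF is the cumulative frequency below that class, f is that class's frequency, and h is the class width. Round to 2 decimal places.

56.43

N = 114; target position k = 50/100 · 114 = 57.
Cumulative frequencies: 18, 39, 67, 90, 103, 114.
Observation 57 falls in the class 50 – <60.
L = 50, CF = 39, f = 28, h = 10.
P50 = 50 + ((57 − 39)/28)·10 = 50 + 6.42857 = 56.4286.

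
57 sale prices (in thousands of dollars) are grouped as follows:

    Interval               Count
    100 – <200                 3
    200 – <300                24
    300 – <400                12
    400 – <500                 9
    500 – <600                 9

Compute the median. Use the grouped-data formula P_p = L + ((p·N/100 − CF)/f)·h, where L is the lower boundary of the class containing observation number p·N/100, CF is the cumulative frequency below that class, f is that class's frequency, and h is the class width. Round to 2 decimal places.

N = 57; target position k = 50/100 · 57 = 28.5.
Cumulative frequencies: 3, 27, 39, 48, 57.
Observation 28.5 falls in the class 300 – <400.
L = 300, CF = 27, f = 12, h = 100.
P50 = 300 + ((28.5 − 27)/12)·100 = 300 + 12.5 = 312.5.

312.50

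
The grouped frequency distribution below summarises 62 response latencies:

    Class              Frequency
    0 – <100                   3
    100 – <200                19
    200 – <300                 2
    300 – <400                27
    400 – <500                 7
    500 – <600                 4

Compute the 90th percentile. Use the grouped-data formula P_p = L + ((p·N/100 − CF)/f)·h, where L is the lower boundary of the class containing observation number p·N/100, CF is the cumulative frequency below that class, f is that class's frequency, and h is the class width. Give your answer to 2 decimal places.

468.57

N = 62; target position k = 90/100 · 62 = 55.8.
Cumulative frequencies: 3, 22, 24, 51, 58, 62.
Observation 55.8 falls in the class 400 – <500.
L = 400, CF = 51, f = 7, h = 100.
P90 = 400 + ((55.8 − 51)/7)·100 = 400 + 68.5714 = 468.571.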